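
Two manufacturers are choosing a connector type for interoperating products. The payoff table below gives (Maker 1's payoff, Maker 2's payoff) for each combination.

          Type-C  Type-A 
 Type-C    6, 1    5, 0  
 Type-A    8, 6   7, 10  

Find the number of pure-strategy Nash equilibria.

1

Both Type-A: Maker 1 gets 7 (best alternative 5); Maker 2 gets 10 (best alternative 6). Neither deviates — NE.
Both Type-C is not a NE: Maker 1 would switch to Type-A (8 > 6).
No other cell survives both best-response checks, so there is 1 pure NE.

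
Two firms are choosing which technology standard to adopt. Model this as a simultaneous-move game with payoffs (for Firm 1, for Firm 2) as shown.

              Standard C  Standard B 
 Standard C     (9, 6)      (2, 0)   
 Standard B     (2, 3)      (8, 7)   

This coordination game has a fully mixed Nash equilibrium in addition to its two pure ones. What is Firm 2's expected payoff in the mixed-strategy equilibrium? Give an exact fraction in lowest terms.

Firm 1 mixes with probability p on Standard C, chosen so Firm 2 is indifferent: 6p + 3(1−p) = 0p + 7(1−p) gives p = 2/5.
Firm 2's expected payoff is 6·2/5 + 3·3/5 = 21/5.

21/5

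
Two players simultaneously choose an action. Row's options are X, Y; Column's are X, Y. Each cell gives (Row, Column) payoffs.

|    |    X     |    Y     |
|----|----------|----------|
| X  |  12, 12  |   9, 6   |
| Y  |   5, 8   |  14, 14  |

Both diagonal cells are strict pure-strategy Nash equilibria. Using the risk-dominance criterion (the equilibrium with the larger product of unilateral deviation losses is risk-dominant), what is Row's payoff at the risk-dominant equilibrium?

At both X: Row loses 12 − 5 = 7 by deviating; Column loses 12 − 6 = 6. Product = 7·6 = 42.
At both Y: Row loses 14 − 9 = 5 by deviating; Column loses 14 − 8 = 6. Product = 5·6 = 30.
42 > 30, so both X is risk-dominant. Row's payoff there is 12.

12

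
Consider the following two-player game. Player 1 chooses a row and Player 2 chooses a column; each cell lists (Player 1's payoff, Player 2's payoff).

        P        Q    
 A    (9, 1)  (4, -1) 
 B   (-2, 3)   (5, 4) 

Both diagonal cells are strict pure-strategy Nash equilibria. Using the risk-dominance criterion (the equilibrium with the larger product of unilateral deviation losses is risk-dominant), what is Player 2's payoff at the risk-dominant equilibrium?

At (A, P): Player 1 loses 9 − (-2) = 11 by deviating; Player 2 loses 1 − (-1) = 2. Product = 11·2 = 22.
At (B, Q): Player 1 loses 5 − 4 = 1 by deviating; Player 2 loses 4 − 3 = 1. Product = 1·1 = 1.
22 > 1, so (A, P) is risk-dominant. Player 2's payoff there is 1.

1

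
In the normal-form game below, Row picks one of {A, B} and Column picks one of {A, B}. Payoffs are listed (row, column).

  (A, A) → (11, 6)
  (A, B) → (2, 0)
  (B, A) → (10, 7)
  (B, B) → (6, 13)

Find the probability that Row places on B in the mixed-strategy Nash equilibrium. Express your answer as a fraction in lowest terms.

Row's mix p on A must make Column indifferent between A and B.
Column's payoff from A: 6p + 7(1−p). From B: 0p + 13(1−p).
Set equal: 6p = 6(1−p) → p = 6/12 = 1/2.
Probability on B is 1 − 1/2 = 1/2.

1/2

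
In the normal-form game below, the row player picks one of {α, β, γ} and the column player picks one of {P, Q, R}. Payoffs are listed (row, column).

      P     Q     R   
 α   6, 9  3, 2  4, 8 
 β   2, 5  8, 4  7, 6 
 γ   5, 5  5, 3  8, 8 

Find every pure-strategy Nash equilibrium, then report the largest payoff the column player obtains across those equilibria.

(α, P) is a pure NE (the row player: 6 ≥ 5; the column player: 9 ≥ 8). The column player gets 9.
(γ, R) is a pure NE (the row player: 8 ≥ 7; the column player: 8 ≥ 5). The column player gets 8.
Every other cell has a profitable deviation for at least one player. Highest of {9, 8} is 9.

9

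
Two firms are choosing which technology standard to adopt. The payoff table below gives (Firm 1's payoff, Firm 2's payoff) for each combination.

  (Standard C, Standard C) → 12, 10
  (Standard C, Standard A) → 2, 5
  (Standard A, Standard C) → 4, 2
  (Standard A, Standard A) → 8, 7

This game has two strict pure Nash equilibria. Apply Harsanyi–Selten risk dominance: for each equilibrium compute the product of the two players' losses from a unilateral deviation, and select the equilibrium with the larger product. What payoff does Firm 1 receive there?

12

At both Standard C: Firm 1 loses 12 − 4 = 8 by deviating; Firm 2 loses 10 − 5 = 5. Product = 8·5 = 40.
At both Standard A: Firm 1 loses 8 − 2 = 6 by deviating; Firm 2 loses 7 − 2 = 5. Product = 6·5 = 30.
40 > 30, so both Standard C is risk-dominant. Firm 1's payoff there is 12.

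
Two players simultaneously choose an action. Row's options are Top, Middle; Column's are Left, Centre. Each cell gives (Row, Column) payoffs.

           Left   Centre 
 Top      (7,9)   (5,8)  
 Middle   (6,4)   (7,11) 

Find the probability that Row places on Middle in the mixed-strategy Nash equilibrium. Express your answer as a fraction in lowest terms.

1/8

Row's mix p on Top must make Column indifferent between Left and Centre.
Column's payoff from Left: 9p + 4(1−p). From Centre: 8p + 11(1−p).
Set equal: 1p = 7(1−p) → p = 7/8.
Probability on Middle is 1 − 7/8 = 1/8.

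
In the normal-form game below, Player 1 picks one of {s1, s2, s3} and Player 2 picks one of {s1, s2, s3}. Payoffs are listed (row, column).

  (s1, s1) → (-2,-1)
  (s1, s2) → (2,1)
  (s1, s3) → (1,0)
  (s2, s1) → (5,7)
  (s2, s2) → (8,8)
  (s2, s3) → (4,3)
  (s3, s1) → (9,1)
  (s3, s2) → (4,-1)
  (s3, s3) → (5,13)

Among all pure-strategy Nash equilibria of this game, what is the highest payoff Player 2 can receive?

Both s2 is a pure NE (Player 1: 8 ≥ 4; Player 2: 8 ≥ 7). Player 2 gets 8.
Both s3 is a pure NE (Player 1: 5 ≥ 4; Player 2: 13 ≥ 1). Player 2 gets 13.
Every other cell has a profitable deviation for at least one player. Highest of {8, 13} is 13.

13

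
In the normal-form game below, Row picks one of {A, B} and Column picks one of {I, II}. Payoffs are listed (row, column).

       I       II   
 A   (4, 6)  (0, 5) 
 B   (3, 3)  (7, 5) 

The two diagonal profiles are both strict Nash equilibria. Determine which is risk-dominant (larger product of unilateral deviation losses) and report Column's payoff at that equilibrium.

At (A, I): Row loses 4 − 3 = 1 by deviating; Column loses 6 − 5 = 1. Product = 1·1 = 1.
At (B, II): Row loses 7 − 0 = 7 by deviating; Column loses 5 − 3 = 2. Product = 7·2 = 14.
14 > 1, so (B, II) is risk-dominant. Column's payoff there is 5.

5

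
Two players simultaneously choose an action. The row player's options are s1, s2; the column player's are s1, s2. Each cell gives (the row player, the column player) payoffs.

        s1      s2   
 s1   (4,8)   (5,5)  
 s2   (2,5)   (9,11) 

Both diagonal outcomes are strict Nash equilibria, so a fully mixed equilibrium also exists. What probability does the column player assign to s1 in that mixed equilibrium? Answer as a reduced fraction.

2/3

The column player's mix q on s1 must make the row player indifferent between s1 and s2.
The row player's payoff from s1: 4q + 5(1−q). From s2: 2q + 9(1−q).
Set equal: 2q = 4(1−q) → q = 4/6 = 2/3.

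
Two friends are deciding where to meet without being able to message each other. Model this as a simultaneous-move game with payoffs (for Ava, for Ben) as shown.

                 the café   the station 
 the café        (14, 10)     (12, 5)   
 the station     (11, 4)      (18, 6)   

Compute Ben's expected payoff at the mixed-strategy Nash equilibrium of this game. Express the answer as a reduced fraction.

40/7

Ava mixes with probability p on the café, chosen so Ben is indifferent: 10p + 4(1−p) = 5p + 6(1−p) gives p = 2/7.
Ben's expected payoff is 10·2/7 + 4·5/7 = 40/7.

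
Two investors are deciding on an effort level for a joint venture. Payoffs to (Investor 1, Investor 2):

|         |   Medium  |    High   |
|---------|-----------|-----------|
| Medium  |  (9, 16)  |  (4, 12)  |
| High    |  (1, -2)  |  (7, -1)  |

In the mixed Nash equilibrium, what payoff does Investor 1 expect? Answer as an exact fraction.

59/11

Investor 2 mixes with probability q on Medium, chosen so Investor 1 is indifferent: 9q + 4(1−q) = 1q + 7(1−q) gives q = 3/11.
Investor 1's expected payoff (from either row, since indifferent) is 9·3/11 + 4·8/11 = 59/11.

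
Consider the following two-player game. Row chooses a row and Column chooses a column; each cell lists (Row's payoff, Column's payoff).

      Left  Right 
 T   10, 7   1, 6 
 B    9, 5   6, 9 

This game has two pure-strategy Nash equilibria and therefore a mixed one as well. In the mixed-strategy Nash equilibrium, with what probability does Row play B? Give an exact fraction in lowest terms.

1/5

Row's mix p on T must make Column indifferent between Left and Right.
Column's payoff from Left: 7p + 5(1−p). From Right: 6p + 9(1−p).
Set equal: 1p = 4(1−p) → p = 4/5.
Probability on B is 1 − 4/5 = 1/5.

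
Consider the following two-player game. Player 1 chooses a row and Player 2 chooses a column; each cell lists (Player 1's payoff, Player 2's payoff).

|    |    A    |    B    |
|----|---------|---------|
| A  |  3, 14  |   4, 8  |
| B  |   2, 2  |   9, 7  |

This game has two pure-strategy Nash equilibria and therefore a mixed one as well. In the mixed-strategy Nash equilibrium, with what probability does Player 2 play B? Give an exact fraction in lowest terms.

Player 2's mix q on A must make Player 1 indifferent between A and B.
Player 1's payoff from A: 3q + 4(1−q). From B: 2q + 9(1−q).
Set equal: 1q = 5(1−q) → q = 5/6.
Probability on B is 1 − 5/6 = 1/6.

1/6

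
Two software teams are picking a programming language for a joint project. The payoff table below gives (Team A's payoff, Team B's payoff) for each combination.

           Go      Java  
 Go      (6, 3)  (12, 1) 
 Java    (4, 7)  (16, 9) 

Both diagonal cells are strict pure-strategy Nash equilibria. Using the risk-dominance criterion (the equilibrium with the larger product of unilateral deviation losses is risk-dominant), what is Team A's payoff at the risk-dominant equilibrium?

16

At both Go: Team A loses 6 − 4 = 2 by deviating; Team B loses 3 − 1 = 2. Product = 2·2 = 4.
At both Java: Team A loses 16 − 12 = 4 by deviating; Team B loses 9 − 7 = 2. Product = 4·2 = 8.
8 > 4, so both Java is risk-dominant. Team A's payoff there is 16.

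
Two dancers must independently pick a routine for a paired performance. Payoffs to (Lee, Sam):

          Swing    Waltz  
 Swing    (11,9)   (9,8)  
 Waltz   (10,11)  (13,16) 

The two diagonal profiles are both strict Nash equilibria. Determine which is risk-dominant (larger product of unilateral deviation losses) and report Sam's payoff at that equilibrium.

16

At both Swing: Lee loses 11 − 10 = 1 by deviating; Sam loses 9 − 8 = 1. Product = 1·1 = 1.
At both Waltz: Lee loses 13 − 9 = 4 by deviating; Sam loses 16 − 11 = 5. Product = 4·5 = 20.
20 > 1, so both Waltz is risk-dominant. Sam's payoff there is 16.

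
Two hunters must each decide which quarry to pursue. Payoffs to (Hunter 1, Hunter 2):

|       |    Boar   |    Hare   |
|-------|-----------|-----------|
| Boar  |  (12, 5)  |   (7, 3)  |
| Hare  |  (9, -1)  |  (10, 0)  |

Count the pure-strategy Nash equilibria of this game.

2

Both Boar: Hunter 1 gets 12 (best alternative 9); Hunter 2 gets 5 (best alternative 3). Neither deviates — NE.
Both Hare: Hunter 1 gets 10 (best alternative 7); Hunter 2 gets 0 (best alternative -1). Neither deviates — NE.
(Boar, Hare) is not a NE: Hunter 1 would switch to Hare (10 > 7).
No other cell survives both best-response checks, so there are 2 pure NE.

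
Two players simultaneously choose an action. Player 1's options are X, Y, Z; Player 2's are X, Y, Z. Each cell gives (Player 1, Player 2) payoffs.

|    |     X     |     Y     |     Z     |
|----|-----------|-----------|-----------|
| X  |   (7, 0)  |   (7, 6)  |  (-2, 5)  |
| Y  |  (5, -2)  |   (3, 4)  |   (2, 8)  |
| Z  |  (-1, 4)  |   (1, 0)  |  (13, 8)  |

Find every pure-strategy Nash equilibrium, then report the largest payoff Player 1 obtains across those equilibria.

13

(X, Y) is a pure NE (Player 1: 7 ≥ 3; Player 2: 6 ≥ 5). Player 1 gets 7.
Both Z is a pure NE (Player 1: 13 ≥ 2; Player 2: 8 ≥ 4). Player 1 gets 13.
Every other cell has a profitable deviation for at least one player. Highest of {7, 13} is 13.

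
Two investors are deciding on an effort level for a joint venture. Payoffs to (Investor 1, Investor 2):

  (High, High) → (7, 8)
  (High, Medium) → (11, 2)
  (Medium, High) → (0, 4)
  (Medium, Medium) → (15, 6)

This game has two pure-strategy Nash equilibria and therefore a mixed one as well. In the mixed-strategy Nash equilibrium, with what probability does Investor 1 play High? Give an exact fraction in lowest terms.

Investor 1's mix p on High must make Investor 2 indifferent between High and Medium.
Investor 2's payoff from High: 8p + 4(1−p). From Medium: 2p + 6(1−p).
Set equal: 6p = 2(1−p) → p = 2/8 = 1/4.

1/4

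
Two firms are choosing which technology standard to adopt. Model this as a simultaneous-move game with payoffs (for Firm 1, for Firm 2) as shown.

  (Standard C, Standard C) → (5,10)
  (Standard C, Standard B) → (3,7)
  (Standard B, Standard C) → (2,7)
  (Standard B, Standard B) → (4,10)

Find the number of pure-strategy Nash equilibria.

2

Both Standard C: Firm 1 gets 5 (best alternative 2); Firm 2 gets 10 (best alternative 7). Neither deviates — NE.
Both Standard B: Firm 1 gets 4 (best alternative 3); Firm 2 gets 10 (best alternative 7). Neither deviates — NE.
(Standard B, Standard C) is not a NE: Firm 1 would switch to Standard C (5 > 2).
No other cell survives both best-response checks, so there are 2 pure NE.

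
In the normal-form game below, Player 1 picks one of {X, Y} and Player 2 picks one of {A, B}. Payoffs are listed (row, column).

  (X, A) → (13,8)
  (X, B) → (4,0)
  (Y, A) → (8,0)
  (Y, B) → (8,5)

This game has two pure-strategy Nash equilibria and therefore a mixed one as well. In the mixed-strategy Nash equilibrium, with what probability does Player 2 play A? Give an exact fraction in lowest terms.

4/9

Player 2's mix q on A must make Player 1 indifferent between X and Y.
Player 1's payoff from X: 13q + 4(1−q). From Y: 8q + 8(1−q).
Set equal: 5q = 4(1−q) → q = 4/9.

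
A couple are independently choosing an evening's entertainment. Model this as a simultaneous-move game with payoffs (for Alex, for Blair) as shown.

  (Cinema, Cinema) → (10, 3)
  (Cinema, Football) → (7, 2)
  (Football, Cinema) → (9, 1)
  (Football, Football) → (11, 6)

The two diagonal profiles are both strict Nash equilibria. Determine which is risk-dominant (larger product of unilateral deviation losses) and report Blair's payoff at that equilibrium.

At both Cinema: Alex loses 10 − 9 = 1 by deviating; Blair loses 3 − 2 = 1. Product = 1·1 = 1.
At both Football: Alex loses 11 − 7 = 4 by deviating; Blair loses 6 − 1 = 5. Product = 4·5 = 20.
20 > 1, so both Football is risk-dominant. Blair's payoff there is 6.

6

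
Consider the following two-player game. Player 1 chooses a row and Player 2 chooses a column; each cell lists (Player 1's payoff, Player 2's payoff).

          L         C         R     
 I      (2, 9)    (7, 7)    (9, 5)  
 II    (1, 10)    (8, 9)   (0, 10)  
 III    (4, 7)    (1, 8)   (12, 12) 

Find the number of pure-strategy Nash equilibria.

1

(III, R): Player 1 gets 12 (best alternative 9); Player 2 gets 12 (best alternative 8). Neither deviates — NE.
(I, L) is not a NE: Player 1 would switch to III (4 > 2).
No other cell survives both best-response checks, so there is 1 pure NE.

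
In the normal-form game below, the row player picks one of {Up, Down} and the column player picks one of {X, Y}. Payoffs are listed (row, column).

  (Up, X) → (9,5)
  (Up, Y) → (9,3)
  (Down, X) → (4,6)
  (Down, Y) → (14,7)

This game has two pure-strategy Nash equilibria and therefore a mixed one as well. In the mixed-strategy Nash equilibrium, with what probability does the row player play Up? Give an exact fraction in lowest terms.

The row player's mix p on Up must make the column player indifferent between X and Y.
The column player's payoff from X: 5p + 6(1−p). From Y: 3p + 7(1−p).
Set equal: 2p = 1(1−p) → p = 1/3.

1/3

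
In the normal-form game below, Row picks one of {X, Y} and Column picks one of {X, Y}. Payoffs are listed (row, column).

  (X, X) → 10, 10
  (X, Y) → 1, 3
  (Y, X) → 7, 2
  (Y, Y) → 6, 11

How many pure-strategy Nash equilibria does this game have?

2

Both X: Row gets 10 (best alternative 7); Column gets 10 (best alternative 3). Neither deviates — NE.
Both Y: Row gets 6 (best alternative 1); Column gets 11 (best alternative 2). Neither deviates — NE.
(X, Y) is not a NE: Row would switch to Y (6 > 1).
No other cell survives both best-response checks, so there are 2 pure NE.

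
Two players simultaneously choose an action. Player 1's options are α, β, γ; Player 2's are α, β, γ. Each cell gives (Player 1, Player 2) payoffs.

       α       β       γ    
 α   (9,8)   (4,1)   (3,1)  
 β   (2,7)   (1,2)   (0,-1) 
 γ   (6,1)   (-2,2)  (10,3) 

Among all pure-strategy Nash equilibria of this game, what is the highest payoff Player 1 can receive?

10

Both α is a pure NE (Player 1: 9 ≥ 6; Player 2: 8 ≥ 1). Player 1 gets 9.
Both γ is a pure NE (Player 1: 10 ≥ 3; Player 2: 3 ≥ 2). Player 1 gets 10.
Every other cell has a profitable deviation for at least one player. Highest of {9, 10} is 10.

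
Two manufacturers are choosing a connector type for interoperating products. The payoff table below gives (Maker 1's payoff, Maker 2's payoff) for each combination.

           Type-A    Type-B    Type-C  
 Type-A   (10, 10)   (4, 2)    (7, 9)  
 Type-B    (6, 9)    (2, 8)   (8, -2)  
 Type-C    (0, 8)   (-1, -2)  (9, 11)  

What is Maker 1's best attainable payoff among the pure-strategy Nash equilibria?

Both Type-A is a pure NE (Maker 1: 10 ≥ 6; Maker 2: 10 ≥ 9). Maker 1 gets 10.
Both Type-C is a pure NE (Maker 1: 9 ≥ 8; Maker 2: 11 ≥ 8). Maker 1 gets 9.
Every other cell has a profitable deviation for at least one player. Highest of {10, 9} is 10.

10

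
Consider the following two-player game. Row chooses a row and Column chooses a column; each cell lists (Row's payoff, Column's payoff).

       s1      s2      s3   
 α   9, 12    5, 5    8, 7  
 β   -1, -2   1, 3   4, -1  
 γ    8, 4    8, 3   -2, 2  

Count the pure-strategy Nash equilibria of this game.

1

(α, s1): Row gets 9 (best alternative 8); Column gets 12 (best alternative 7). Neither deviates — NE.
(γ, s3) is not a NE: Row would switch to α (8 > -2).
No other cell survives both best-response checks, so there is 1 pure NE.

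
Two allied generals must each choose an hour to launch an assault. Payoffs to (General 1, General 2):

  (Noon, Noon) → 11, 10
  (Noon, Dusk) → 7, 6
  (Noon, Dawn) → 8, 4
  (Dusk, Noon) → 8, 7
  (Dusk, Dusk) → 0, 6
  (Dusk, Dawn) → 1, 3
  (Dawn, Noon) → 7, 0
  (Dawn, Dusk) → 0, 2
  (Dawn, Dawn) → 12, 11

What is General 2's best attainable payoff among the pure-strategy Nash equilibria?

11

Both Noon is a pure NE (General 1: 11 ≥ 8; General 2: 10 ≥ 6). General 2 gets 10.
Both Dawn is a pure NE (General 1: 12 ≥ 8; General 2: 11 ≥ 2). General 2 gets 11.
Every other cell has a profitable deviation for at least one player. Highest of {10, 11} is 11.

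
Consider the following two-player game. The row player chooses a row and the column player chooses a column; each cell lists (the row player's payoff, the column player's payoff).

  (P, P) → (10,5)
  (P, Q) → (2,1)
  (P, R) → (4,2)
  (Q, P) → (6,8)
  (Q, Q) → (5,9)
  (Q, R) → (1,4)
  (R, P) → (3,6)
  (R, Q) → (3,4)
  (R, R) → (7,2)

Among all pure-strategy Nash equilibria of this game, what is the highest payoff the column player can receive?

Both P is a pure NE (the row player: 10 ≥ 6; the column player: 5 ≥ 2). The column player gets 5.
Both Q is a pure NE (the row player: 5 ≥ 3; the column player: 9 ≥ 8). The column player gets 9.
Every other cell has a profitable deviation for at least one player. Highest of {5, 9} is 9.

9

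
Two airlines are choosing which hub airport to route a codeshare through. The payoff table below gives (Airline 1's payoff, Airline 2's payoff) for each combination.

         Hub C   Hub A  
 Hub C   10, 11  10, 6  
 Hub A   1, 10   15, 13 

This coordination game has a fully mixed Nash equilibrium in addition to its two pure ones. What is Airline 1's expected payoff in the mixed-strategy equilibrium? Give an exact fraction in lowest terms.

Airline 2 mixes with probability q on Hub C, chosen so Airline 1 is indifferent: 10q + 10(1−q) = 1q + 15(1−q) gives q = 5/14.
Airline 1's expected payoff (from either row, since indifferent) is 10·5/14 + 10·9/14 = 10.

10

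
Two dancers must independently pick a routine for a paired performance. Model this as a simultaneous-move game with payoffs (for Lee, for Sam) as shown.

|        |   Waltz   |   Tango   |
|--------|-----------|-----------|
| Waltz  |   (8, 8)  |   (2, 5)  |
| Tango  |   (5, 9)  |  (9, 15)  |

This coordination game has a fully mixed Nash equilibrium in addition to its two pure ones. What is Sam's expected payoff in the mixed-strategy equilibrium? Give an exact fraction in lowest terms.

Lee mixes with probability p on Waltz, chosen so Sam is indifferent: 8p + 9(1−p) = 5p + 15(1−p) gives p = 2/3.
Sam's expected payoff is 8·2/3 + 9·1/3 = 25/3.

25/3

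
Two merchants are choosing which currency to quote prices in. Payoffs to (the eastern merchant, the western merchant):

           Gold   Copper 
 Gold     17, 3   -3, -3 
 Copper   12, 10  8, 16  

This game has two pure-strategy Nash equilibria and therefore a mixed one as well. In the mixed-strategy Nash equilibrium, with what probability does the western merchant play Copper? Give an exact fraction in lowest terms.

The western merchant's mix q on Gold must make the eastern merchant indifferent between Gold and Copper.
The eastern merchant's payoff from Gold: 17q + (-3)(1−q). From Copper: 12q + 8(1−q).
Set equal: 5q = 11(1−q) → q = 11/16.
Probability on Copper is 1 − 11/16 = 5/16.

5/16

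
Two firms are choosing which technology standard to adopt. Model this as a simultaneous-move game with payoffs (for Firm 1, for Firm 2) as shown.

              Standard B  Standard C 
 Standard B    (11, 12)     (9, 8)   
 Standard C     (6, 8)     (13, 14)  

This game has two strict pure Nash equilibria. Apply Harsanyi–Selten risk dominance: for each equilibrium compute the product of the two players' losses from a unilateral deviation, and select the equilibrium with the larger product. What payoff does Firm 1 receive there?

At both Standard B: Firm 1 loses 11 − 6 = 5 by deviating; Firm 2 loses 12 − 8 = 4. Product = 5·4 = 20.
At both Standard C: Firm 1 loses 13 − 9 = 4 by deviating; Firm 2 loses 14 − 8 = 6. Product = 4·6 = 24.
24 > 20, so both Standard C is risk-dominant. Firm 1's payoff there is 13.

13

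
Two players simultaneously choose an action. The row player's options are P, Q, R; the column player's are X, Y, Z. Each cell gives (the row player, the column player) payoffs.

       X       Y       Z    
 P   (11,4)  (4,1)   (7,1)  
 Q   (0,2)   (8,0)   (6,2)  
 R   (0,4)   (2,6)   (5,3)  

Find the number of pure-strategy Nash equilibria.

1

(P, X): the row player gets 11 (best alternative 0); the column player gets 4 (best alternative 1). Neither deviates — NE.
(Q, Y) is not a NE: the column player would switch to X (2 > 0).
No other cell survives both best-response checks, so there is 1 pure NE.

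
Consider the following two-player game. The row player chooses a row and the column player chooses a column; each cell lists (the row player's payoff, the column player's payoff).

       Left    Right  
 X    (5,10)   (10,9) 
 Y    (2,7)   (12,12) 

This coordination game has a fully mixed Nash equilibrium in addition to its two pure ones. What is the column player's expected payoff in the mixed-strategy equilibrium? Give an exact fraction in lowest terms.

The row player mixes with probability p on X, chosen so the column player is indifferent: 10p + 7(1−p) = 9p + 12(1−p) gives p = 5/6.
The column player's expected payoff is 10·5/6 + 7·1/6 = 19/2.

19/2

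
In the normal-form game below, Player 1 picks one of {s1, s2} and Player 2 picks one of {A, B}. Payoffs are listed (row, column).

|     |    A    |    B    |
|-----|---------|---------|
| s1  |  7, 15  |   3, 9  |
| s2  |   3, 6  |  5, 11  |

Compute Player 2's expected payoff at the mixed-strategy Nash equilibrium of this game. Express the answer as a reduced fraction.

111/11

Player 1 mixes with probability p on s1, chosen so Player 2 is indifferent: 15p + 6(1−p) = 9p + 11(1−p) gives p = 5/11.
Player 2's expected payoff is 15·5/11 + 6·6/11 = 111/11.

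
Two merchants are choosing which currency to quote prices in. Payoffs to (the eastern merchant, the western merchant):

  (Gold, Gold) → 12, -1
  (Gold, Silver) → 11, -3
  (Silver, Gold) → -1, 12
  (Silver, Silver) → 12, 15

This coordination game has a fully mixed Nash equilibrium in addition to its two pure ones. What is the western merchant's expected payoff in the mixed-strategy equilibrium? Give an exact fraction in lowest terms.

The eastern merchant mixes with probability p on Gold, chosen so the western merchant is indifferent: (-1)p + 12(1−p) = (-3)p + 15(1−p) gives p = 3/5.
The western merchant's expected payoff is (-1)·3/5 + 12·2/5 = 21/5.

21/5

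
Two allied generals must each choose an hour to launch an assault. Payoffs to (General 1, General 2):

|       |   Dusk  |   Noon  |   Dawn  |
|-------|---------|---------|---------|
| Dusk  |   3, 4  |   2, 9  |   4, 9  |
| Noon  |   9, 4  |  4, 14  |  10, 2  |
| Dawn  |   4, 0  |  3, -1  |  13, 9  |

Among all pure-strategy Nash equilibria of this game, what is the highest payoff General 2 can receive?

Both Noon is a pure NE (General 1: 4 ≥ 3; General 2: 14 ≥ 4). General 2 gets 14.
Both Dawn is a pure NE (General 1: 13 ≥ 10; General 2: 9 ≥ 0). General 2 gets 9.
Every other cell has a profitable deviation for at least one player. Highest of {14, 9} is 14.

14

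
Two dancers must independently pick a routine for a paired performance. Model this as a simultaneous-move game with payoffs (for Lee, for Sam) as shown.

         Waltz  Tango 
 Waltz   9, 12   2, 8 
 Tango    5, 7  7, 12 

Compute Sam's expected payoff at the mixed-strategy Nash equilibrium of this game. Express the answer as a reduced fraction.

88/9

Lee mixes with probability p on Waltz, chosen so Sam is indifferent: 12p + 7(1−p) = 8p + 12(1−p) gives p = 5/9.
Sam's expected payoff is 12·5/9 + 7·4/9 = 88/9.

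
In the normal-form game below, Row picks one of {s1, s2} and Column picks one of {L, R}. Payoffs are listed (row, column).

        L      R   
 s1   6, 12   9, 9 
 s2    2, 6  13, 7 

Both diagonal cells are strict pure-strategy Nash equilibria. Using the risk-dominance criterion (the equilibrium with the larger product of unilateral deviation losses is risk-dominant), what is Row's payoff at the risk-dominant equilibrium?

6

At (s1, L): Row loses 6 − 2 = 4 by deviating; Column loses 12 − 9 = 3. Product = 4·3 = 12.
At (s2, R): Row loses 13 − 9 = 4 by deviating; Column loses 7 − 6 = 1. Product = 4·1 = 4.
12 > 4, so (s1, L) is risk-dominant. Row's payoff there is 6.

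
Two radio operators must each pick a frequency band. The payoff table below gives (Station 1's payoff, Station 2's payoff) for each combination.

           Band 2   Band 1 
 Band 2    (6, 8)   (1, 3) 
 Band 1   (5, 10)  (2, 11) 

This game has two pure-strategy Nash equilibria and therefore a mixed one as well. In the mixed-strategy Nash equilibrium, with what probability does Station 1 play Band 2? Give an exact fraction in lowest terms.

1/6

Station 1's mix p on Band 2 must make Station 2 indifferent between Band 2 and Band 1.
Station 2's payoff from Band 2: 8p + 10(1−p). From Band 1: 3p + 11(1−p).
Set equal: 5p = 1(1−p) → p = 1/6.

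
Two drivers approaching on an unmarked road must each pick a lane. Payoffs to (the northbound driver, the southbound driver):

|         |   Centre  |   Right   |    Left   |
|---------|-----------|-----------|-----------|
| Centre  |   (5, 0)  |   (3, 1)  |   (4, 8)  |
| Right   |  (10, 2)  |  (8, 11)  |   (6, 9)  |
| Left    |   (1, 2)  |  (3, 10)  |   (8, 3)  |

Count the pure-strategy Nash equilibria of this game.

Both Right: the northbound driver gets 8 (best alternative 3); the southbound driver gets 11 (best alternative 9). Neither deviates — NE.
Both Centre is not a NE: the northbound driver would switch to Right (10 > 5).
No other cell survives both best-response checks, so there is 1 pure NE.

1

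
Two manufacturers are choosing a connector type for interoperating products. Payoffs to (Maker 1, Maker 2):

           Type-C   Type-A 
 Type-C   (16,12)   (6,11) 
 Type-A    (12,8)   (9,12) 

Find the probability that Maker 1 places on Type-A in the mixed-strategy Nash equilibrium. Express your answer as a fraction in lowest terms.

Maker 1's mix p on Type-C must make Maker 2 indifferent between Type-C and Type-A.
Maker 2's payoff from Type-C: 12p + 8(1−p). From Type-A: 11p + 12(1−p).
Set equal: 1p = 4(1−p) → p = 4/5.
Probability on Type-A is 1 − 4/5 = 1/5.

1/5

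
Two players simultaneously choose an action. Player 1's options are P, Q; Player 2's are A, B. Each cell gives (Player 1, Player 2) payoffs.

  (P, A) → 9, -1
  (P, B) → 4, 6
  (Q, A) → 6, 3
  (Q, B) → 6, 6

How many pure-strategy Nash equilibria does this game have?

1

(Q, B): Player 1 gets 6 (best alternative 4); Player 2 gets 6 (best alternative 3). Neither deviates — NE.
(P, A) is not a NE: Player 2 would switch to B (6 > -1).
No other cell survives both best-response checks, so there is 1 pure NE.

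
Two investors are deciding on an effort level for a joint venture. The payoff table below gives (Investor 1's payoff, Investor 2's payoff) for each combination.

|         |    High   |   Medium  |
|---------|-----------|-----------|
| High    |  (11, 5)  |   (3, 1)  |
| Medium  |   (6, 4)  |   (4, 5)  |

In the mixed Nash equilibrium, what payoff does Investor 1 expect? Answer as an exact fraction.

13/3

Investor 2 mixes with probability q on High, chosen so Investor 1 is indifferent: 11q + 3(1−q) = 6q + 4(1−q) gives q = 1/6.
Investor 1's expected payoff (from either row, since indifferent) is 11·1/6 + 3·5/6 = 13/3.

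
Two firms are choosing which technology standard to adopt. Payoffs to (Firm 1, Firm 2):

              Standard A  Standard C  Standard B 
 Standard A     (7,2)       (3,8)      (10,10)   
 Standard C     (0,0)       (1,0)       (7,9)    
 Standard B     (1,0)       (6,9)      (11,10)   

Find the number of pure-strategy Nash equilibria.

1

Both Standard B: Firm 1 gets 11 (best alternative 10); Firm 2 gets 10 (best alternative 9). Neither deviates — NE.
Both Standard C is not a NE: Firm 1 would switch to Standard B (6 > 1).
No other cell survives both best-response checks, so there is 1 pure NE.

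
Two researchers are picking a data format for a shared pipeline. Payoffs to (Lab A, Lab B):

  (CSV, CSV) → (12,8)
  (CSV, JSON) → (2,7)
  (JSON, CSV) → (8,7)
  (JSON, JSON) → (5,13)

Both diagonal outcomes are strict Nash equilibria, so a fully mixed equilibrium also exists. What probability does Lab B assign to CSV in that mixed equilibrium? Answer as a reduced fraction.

Lab B's mix q on CSV must make Lab A indifferent between CSV and JSON.
Lab A's payoff from CSV: 12q + 2(1−q). From JSON: 8q + 5(1−q).
Set equal: 4q = 3(1−q) → q = 3/7.

3/7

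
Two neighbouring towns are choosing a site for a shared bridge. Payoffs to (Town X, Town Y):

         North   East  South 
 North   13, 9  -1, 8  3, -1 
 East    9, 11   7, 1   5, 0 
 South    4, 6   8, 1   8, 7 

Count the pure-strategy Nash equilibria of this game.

Both North: Town X gets 13 (best alternative 9); Town Y gets 9 (best alternative 8). Neither deviates — NE.
Both South: Town X gets 8 (best alternative 5); Town Y gets 7 (best alternative 6). Neither deviates — NE.
Both East is not a NE: Town X would switch to South (8 > 7).
No other cell survives both best-response checks, so there are 2 pure NE.

2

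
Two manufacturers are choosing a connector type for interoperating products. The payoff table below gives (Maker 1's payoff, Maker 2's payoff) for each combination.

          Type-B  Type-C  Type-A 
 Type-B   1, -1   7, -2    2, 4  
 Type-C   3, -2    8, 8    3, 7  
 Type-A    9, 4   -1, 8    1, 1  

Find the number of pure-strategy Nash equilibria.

1

Both Type-C: Maker 1 gets 8 (best alternative 7); Maker 2 gets 8 (best alternative 7). Neither deviates — NE.
Both Type-B is not a NE: Maker 1 would switch to Type-A (9 > 1).
No other cell survives both best-response checks, so there is 1 pure NE.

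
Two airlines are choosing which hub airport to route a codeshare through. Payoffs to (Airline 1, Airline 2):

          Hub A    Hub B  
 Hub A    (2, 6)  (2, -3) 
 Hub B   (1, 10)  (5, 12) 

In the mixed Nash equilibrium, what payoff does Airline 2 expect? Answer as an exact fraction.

102/11

Airline 1 mixes with probability p on Hub A, chosen so Airline 2 is indifferent: 6p + 10(1−p) = (-3)p + 12(1−p) gives p = 2/11.
Airline 2's expected payoff is 6·2/11 + 10·9/11 = 102/11.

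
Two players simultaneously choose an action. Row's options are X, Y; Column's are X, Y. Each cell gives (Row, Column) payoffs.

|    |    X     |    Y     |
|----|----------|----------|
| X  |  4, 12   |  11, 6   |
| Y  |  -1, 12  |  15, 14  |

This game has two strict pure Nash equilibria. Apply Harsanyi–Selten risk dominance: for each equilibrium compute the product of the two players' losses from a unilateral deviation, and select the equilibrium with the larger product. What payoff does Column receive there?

At both X: Row loses 4 − (-1) = 5 by deviating; Column loses 12 − 6 = 6. Product = 5·6 = 30.
At both Y: Row loses 15 − 11 = 4 by deviating; Column loses 14 − 12 = 2. Product = 4·2 = 8.
30 > 8, so both X is risk-dominant. Column's payoff there is 12.

12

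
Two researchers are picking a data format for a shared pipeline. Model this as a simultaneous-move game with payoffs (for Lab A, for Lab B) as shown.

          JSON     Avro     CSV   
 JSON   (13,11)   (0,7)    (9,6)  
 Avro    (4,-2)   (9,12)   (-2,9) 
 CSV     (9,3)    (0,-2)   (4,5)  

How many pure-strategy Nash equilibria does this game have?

Both JSON: Lab A gets 13 (best alternative 9); Lab B gets 11 (best alternative 7). Neither deviates — NE.
Both Avro: Lab A gets 9 (best alternative 0); Lab B gets 12 (best alternative 9). Neither deviates — NE.
Both CSV is not a NE: Lab A would switch to JSON (9 > 4).
No other cell survives both best-response checks, so there are 2 pure NE.

2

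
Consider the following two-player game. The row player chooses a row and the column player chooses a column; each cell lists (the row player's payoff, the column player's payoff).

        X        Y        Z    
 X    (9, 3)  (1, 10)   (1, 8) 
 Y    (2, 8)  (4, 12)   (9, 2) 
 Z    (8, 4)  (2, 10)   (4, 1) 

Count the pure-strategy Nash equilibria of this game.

Both Y: the row player gets 4 (best alternative 2); the column player gets 12 (best alternative 8). Neither deviates — NE.
Both Z is not a NE: the row player would switch to Y (9 > 4).
No other cell survives both best-response checks, so there is 1 pure NE.

1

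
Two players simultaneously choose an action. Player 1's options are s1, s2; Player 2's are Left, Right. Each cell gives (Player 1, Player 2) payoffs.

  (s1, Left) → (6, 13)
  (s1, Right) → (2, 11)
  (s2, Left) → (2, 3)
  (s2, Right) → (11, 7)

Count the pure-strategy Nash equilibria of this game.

2

(s1, Left): Player 1 gets 6 (best alternative 2); Player 2 gets 13 (best alternative 11). Neither deviates — NE.
(s2, Right): Player 1 gets 11 (best alternative 2); Player 2 gets 7 (best alternative 3). Neither deviates — NE.
(s1, Right) is not a NE: Player 1 would switch to s2 (11 > 2).
No other cell survives both best-response checks, so there are 2 pure NE.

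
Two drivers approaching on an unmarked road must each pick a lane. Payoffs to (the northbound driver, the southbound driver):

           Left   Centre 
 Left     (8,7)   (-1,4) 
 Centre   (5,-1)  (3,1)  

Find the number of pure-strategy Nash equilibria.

Both Left: the northbound driver gets 8 (best alternative 5); the southbound driver gets 7 (best alternative 4). Neither deviates — NE.
Both Centre: the northbound driver gets 3 (best alternative -1); the southbound driver gets 1 (best alternative -1). Neither deviates — NE.
(Left, Centre) is not a NE: the northbound driver would switch to Centre (3 > -1).
No other cell survives both best-response checks, so there are 2 pure NE.

2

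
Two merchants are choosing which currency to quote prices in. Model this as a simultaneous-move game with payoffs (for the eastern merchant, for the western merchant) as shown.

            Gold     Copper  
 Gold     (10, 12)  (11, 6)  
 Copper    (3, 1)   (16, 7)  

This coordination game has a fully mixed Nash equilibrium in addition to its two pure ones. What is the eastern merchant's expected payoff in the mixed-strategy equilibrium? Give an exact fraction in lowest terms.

127/12

The western merchant mixes with probability q on Gold, chosen so the eastern merchant is indifferent: 10q + 11(1−q) = 3q + 16(1−q) gives q = 5/12.
The eastern merchant's expected payoff (from either row, since indifferent) is 10·5/12 + 11·7/12 = 127/12.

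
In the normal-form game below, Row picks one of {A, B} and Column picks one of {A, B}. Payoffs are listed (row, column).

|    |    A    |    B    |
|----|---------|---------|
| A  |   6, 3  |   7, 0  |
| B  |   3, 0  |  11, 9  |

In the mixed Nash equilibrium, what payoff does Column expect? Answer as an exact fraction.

9/4

Row mixes with probability p on A, chosen so Column is indifferent: 3p + 0(1−p) = 0p + 9(1−p) gives p = 3/4.
Column's expected payoff is 3·3/4 + 0·1/4 = 9/4.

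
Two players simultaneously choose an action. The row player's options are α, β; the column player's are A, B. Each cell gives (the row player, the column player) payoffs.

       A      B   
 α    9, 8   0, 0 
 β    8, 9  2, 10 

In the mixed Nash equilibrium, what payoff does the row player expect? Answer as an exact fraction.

6

The column player mixes with probability q on A, chosen so the row player is indifferent: 9q + 0(1−q) = 8q + 2(1−q) gives q = 2/3.
The row player's expected payoff (from either row, since indifferent) is 9·2/3 + 0·1/3 = 6.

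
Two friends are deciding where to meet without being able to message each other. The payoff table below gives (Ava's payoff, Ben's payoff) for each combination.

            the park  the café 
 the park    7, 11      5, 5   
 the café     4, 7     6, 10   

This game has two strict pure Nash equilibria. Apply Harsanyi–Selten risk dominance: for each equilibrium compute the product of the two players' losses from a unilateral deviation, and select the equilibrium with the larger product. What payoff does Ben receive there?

11

At both the park: Ava loses 7 − 4 = 3 by deviating; Ben loses 11 − 5 = 6. Product = 3·6 = 18.
At both the café: Ava loses 6 − 5 = 1 by deviating; Ben loses 10 − 7 = 3. Product = 1·3 = 3.
18 > 3, so both the park is risk-dominant. Ben's payoff there is 11.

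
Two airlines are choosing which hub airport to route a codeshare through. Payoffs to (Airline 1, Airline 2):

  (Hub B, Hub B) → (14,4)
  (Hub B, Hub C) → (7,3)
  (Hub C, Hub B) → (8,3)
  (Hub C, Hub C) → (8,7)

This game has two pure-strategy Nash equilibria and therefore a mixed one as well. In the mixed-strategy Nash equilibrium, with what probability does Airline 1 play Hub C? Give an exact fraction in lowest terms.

1/5

Airline 1's mix p on Hub B must make Airline 2 indifferent between Hub B and Hub C.
Airline 2's payoff from Hub B: 4p + 3(1−p). From Hub C: 3p + 7(1−p).
Set equal: 1p = 4(1−p) → p = 4/5.
Probability on Hub C is 1 − 4/5 = 1/5.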